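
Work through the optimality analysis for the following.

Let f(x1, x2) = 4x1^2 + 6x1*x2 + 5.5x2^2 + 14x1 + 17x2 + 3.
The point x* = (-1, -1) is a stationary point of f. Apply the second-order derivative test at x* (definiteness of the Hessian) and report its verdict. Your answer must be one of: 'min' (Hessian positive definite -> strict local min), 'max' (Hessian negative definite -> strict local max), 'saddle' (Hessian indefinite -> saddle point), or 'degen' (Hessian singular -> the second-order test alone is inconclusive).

Compute the Hessian H = grad^2 f:
  H = [[8, 6], [6, 11]]
Verify stationarity: grad f(x*) = H x* + g = (0, 0).
Eigenvalues of H: 3.3153, 15.6847.
Both eigenvalues > 0, so H is positive definite -> x* is a strict local min.

min


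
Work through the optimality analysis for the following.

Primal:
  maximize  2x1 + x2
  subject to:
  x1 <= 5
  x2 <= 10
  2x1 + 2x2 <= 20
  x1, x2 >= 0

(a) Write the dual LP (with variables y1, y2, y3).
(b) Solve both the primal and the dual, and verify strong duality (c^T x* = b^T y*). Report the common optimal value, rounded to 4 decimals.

The standard primal-dual pair for 'max c^T x s.t. A x <= b, x >= 0' is:
  Dual:  min b^T y  s.t.  A^T y >= c,  y >= 0.

So the dual LP is:
  minimize  5y1 + 10y2 + 20y3
  subject to:
    y1 + 2y3 >= 2
    y2 + 2y3 >= 1
    y1, y2, y3 >= 0

Solving the primal: x* = (5, 5).
  primal value c^T x* = 15.
Solving the dual: y* = (1, 0, 0.5).
  dual value b^T y* = 15.
Strong duality: c^T x* = b^T y*. Confirmed.

15


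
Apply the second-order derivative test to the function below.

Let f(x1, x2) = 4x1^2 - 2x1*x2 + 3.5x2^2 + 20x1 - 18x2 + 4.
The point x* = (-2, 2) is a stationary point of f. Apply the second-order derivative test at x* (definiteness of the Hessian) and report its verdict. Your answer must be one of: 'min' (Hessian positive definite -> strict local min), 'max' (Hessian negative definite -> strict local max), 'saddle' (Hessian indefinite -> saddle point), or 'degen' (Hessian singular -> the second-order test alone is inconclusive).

Compute the Hessian H = grad^2 f:
  H = [[8, -2], [-2, 7]]
Verify stationarity: grad f(x*) = H x* + g = (0, 0).
Eigenvalues of H: 5.4384, 9.5616.
Both eigenvalues > 0, so H is positive definite -> x* is a strict local min.

min


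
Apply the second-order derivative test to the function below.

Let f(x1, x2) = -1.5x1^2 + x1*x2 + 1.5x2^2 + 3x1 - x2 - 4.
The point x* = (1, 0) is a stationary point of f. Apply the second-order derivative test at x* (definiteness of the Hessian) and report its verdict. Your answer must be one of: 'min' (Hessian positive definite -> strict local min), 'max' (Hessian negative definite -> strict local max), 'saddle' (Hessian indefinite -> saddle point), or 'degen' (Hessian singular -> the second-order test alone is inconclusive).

Compute the Hessian H = grad^2 f:
  H = [[-3, 1], [1, 3]]
Verify stationarity: grad f(x*) = H x* + g = (0, 0).
Eigenvalues of H: -3.1623, 3.1623.
Eigenvalues have mixed signs, so H is indefinite -> x* is a saddle point.

saddle


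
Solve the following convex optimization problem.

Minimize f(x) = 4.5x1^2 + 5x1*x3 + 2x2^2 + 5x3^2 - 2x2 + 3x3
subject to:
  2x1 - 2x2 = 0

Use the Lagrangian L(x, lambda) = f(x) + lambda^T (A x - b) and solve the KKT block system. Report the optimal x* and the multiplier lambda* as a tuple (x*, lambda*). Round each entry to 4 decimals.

Form the Lagrangian:
  L(x, lambda) = (1/2) x^T Q x + c^T x + lambda^T (A x - b)
Stationarity (grad_x L = 0): Q x + c + A^T lambda = 0.
Primal feasibility: A x = b.

This gives the KKT block system:
  [ Q   A^T ] [ x     ]   [-c ]
  [ A    0  ] [ lambda ] = [ b ]

Solving the linear system:
  x*      = (0.3333, 0.3333, -0.4667)
  lambda* = (-0.3333)
  f(x*)   = -1.0333

x* = (0.3333, 0.3333, -0.4667), lambda* = (-0.3333)


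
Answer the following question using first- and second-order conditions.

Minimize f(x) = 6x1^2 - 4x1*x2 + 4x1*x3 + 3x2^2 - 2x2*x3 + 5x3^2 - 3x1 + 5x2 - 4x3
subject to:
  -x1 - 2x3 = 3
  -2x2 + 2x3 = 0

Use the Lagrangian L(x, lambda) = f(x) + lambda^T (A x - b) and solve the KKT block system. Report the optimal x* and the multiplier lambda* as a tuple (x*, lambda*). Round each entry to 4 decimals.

Form the Lagrangian:
  L(x, lambda) = (1/2) x^T Q x + c^T x + lambda^T (A x - b)
Stationarity (grad_x L = 0): Q x + c + A^T lambda = 0.
Primal feasibility: A x = b.

This gives the KKT block system:
  [ Q   A^T ] [ x     ]   [-c ]
  [ A    0  ] [ lambda ] = [ b ]

Solving the linear system:
  x*      = (-0.3667, -1.3167, -1.3167)
  lambda* = (-7.4, 0.6)
  f(x*)   = 10.9917

x* = (-0.3667, -1.3167, -1.3167), lambda* = (-7.4, 0.6)


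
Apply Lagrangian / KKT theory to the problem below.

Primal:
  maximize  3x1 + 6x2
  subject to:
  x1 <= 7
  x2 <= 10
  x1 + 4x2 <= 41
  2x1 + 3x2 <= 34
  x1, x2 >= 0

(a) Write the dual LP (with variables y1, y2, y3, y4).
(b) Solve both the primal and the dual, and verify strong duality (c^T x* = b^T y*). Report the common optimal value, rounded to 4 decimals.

The standard primal-dual pair for 'max c^T x s.t. A x <= b, x >= 0' is:
  Dual:  min b^T y  s.t.  A^T y >= c,  y >= 0.

So the dual LP is:
  minimize  7y1 + 10y2 + 41y3 + 34y4
  subject to:
    y1 + y3 + 2y4 >= 3
    y2 + 4y3 + 3y4 >= 6
    y1, y2, y3, y4 >= 0

Solving the primal: x* = (2.6, 9.6).
  primal value c^T x* = 65.4.
Solving the dual: y* = (0, 0, 0.6, 1.2).
  dual value b^T y* = 65.4.
Strong duality: c^T x* = b^T y*. Confirmed.

65.4


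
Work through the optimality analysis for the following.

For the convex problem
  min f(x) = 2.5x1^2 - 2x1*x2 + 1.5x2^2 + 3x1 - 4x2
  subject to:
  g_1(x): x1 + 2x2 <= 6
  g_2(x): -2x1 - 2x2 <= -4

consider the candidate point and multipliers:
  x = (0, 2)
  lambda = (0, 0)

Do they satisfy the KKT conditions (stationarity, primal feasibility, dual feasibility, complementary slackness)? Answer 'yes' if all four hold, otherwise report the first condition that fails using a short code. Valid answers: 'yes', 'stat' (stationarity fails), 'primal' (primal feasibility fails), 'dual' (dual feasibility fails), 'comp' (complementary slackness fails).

Gradient of f: grad f(x) = Q x + c = (-1, 2)
Constraint values g_i(x) = a_i^T x - b_i:
  g_1((0, 2)) = -2
  g_2((0, 2)) = 0
Stationarity residual: grad f(x) + sum_i lambda_i a_i = (-1, 2)
  -> stationarity FAILS
Primal feasibility (all g_i <= 0): OK
Dual feasibility (all lambda_i >= 0): OK
Complementary slackness (lambda_i * g_i(x) = 0 for all i): OK

Verdict: the first failing condition is stationarity -> stat.

stat


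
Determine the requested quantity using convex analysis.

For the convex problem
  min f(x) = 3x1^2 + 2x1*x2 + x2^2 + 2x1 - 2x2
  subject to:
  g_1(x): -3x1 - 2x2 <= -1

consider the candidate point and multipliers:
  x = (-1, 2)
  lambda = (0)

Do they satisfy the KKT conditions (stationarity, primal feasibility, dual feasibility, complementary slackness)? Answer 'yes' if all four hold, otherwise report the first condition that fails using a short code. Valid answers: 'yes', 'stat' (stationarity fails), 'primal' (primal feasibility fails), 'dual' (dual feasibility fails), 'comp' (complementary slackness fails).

Gradient of f: grad f(x) = Q x + c = (0, 0)
Constraint values g_i(x) = a_i^T x - b_i:
  g_1((-1, 2)) = 0
Stationarity residual: grad f(x) + sum_i lambda_i a_i = (0, 0)
  -> stationarity OK
Primal feasibility (all g_i <= 0): OK
Dual feasibility (all lambda_i >= 0): OK
Complementary slackness (lambda_i * g_i(x) = 0 for all i): OK

Verdict: yes, KKT holds.

yes


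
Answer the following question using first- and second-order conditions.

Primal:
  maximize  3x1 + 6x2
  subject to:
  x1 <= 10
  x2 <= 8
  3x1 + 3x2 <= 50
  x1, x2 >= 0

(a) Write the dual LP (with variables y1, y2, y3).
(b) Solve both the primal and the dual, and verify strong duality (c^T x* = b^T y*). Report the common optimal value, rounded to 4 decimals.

The standard primal-dual pair for 'max c^T x s.t. A x <= b, x >= 0' is:
  Dual:  min b^T y  s.t.  A^T y >= c,  y >= 0.

So the dual LP is:
  minimize  10y1 + 8y2 + 50y3
  subject to:
    y1 + 3y3 >= 3
    y2 + 3y3 >= 6
    y1, y2, y3 >= 0

Solving the primal: x* = (8.6667, 8).
  primal value c^T x* = 74.
Solving the dual: y* = (0, 3, 1).
  dual value b^T y* = 74.
Strong duality: c^T x* = b^T y*. Confirmed.

74


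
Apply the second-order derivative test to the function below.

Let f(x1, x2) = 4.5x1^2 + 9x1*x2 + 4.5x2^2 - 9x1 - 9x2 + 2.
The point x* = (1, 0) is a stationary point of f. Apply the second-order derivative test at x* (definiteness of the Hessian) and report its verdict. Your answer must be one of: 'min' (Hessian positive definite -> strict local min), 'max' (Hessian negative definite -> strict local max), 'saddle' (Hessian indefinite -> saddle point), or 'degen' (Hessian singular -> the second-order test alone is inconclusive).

Compute the Hessian H = grad^2 f:
  H = [[9, 9], [9, 9]]
Verify stationarity: grad f(x*) = H x* + g = (0, 0).
Eigenvalues of H: 0, 18.
H has a zero eigenvalue (singular; positive semidefinite but not definite), so H is neither positive definite, negative definite, nor indefinite. The second-order test alone is inconclusive -> degen.
(Indeed, f is constant along the null direction of H through x*, so x* is not a strict local extremum.)

degen


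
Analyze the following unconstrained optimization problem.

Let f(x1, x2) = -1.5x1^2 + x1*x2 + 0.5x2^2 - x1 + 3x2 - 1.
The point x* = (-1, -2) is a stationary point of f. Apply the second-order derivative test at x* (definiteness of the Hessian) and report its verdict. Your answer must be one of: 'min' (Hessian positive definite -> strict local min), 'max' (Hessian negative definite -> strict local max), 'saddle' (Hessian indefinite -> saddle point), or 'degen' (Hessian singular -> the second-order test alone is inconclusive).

Compute the Hessian H = grad^2 f:
  H = [[-3, 1], [1, 1]]
Verify stationarity: grad f(x*) = H x* + g = (0, 0).
Eigenvalues of H: -3.2361, 1.2361.
Eigenvalues have mixed signs, so H is indefinite -> x* is a saddle point.

saddle


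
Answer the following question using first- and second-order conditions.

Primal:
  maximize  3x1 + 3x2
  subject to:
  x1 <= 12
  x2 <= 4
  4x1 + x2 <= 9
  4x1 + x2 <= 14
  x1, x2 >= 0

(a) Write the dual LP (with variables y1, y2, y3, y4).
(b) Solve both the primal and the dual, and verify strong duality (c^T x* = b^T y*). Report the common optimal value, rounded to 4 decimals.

The standard primal-dual pair for 'max c^T x s.t. A x <= b, x >= 0' is:
  Dual:  min b^T y  s.t.  A^T y >= c,  y >= 0.

So the dual LP is:
  minimize  12y1 + 4y2 + 9y3 + 14y4
  subject to:
    y1 + 4y3 + 4y4 >= 3
    y2 + y3 + y4 >= 3
    y1, y2, y3, y4 >= 0

Solving the primal: x* = (1.25, 4).
  primal value c^T x* = 15.75.
Solving the dual: y* = (0, 2.25, 0.75, 0).
  dual value b^T y* = 15.75.
Strong duality: c^T x* = b^T y*. Confirmed.

15.75


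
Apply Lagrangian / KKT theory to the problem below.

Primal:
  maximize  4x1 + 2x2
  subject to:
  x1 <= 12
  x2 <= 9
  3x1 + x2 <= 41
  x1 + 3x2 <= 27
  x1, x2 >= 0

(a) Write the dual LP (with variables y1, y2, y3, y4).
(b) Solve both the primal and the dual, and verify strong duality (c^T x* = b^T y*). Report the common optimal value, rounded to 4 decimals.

The standard primal-dual pair for 'max c^T x s.t. A x <= b, x >= 0' is:
  Dual:  min b^T y  s.t.  A^T y >= c,  y >= 0.

So the dual LP is:
  minimize  12y1 + 9y2 + 41y3 + 27y4
  subject to:
    y1 + 3y3 + y4 >= 4
    y2 + y3 + 3y4 >= 2
    y1, y2, y3, y4 >= 0

Solving the primal: x* = (12, 5).
  primal value c^T x* = 58.
Solving the dual: y* = (0, 0, 1.25, 0.25).
  dual value b^T y* = 58.
Strong duality: c^T x* = b^T y*. Confirmed.

58


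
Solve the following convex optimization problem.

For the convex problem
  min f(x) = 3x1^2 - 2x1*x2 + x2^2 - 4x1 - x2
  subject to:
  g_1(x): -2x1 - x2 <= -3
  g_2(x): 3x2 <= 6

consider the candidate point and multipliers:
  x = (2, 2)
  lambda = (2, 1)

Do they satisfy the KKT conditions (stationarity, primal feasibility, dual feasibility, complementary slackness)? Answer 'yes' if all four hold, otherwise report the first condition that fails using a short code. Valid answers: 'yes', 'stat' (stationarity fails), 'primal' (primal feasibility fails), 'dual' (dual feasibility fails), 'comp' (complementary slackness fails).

Gradient of f: grad f(x) = Q x + c = (4, -1)
Constraint values g_i(x) = a_i^T x - b_i:
  g_1((2, 2)) = -3
  g_2((2, 2)) = 0
Stationarity residual: grad f(x) + sum_i lambda_i a_i = (0, 0)
  -> stationarity OK
Primal feasibility (all g_i <= 0): OK
Dual feasibility (all lambda_i >= 0): OK
Complementary slackness (lambda_i * g_i(x) = 0 for all i): FAILS

Verdict: the first failing condition is complementary_slackness -> comp.

comp


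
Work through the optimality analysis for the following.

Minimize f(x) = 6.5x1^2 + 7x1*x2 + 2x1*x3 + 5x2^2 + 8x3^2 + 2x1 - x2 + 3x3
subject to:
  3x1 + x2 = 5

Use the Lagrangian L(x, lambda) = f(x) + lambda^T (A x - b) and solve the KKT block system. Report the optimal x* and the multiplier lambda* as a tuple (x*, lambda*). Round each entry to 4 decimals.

Form the Lagrangian:
  L(x, lambda) = (1/2) x^T Q x + c^T x + lambda^T (A x - b)
Stationarity (grad_x L = 0): Q x + c + A^T lambda = 0.
Primal feasibility: A x = b.

This gives the KKT block system:
  [ Q   A^T ] [ x     ]   [-c ]
  [ A    0  ] [ lambda ] = [ b ]

Solving the linear system:
  x*      = (1.8169, -0.4506, -0.4146)
  lambda* = (-7.2119)
  f(x*)   = 19.4501

x* = (1.8169, -0.4506, -0.4146), lambda* = (-7.2119)


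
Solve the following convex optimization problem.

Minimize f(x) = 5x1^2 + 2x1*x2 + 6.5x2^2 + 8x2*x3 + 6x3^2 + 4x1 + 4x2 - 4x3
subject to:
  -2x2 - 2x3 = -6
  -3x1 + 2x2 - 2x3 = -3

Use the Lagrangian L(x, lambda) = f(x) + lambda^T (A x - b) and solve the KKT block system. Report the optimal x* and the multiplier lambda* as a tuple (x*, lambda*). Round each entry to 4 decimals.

Form the Lagrangian:
  L(x, lambda) = (1/2) x^T Q x + c^T x + lambda^T (A x - b)
Stationarity (grad_x L = 0): Q x + c + A^T lambda = 0.
Primal feasibility: A x = b.

This gives the KKT block system:
  [ Q   A^T ] [ x     ]   [-c ]
  [ A    0  ] [ lambda ] = [ b ]

Solving the linear system:
  x*      = (-0.4187, 0.436, 2.564)
  lambda* = (14.8997, 0.2284)
  f(x*)   = 39.9481

x* = (-0.4187, 0.436, 2.564), lambda* = (14.8997, 0.2284)


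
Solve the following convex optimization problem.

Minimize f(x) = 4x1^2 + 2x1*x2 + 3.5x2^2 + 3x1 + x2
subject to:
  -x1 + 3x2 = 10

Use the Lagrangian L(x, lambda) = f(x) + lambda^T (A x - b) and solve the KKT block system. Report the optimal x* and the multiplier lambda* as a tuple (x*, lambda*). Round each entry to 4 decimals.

Form the Lagrangian:
  L(x, lambda) = (1/2) x^T Q x + c^T x + lambda^T (A x - b)
Stationarity (grad_x L = 0): Q x + c + A^T lambda = 0.
Primal feasibility: A x = b.

This gives the KKT block system:
  [ Q   A^T ] [ x     ]   [-c ]
  [ A    0  ] [ lambda ] = [ b ]

Solving the linear system:
  x*      = (-1.7582, 2.7473)
  lambda* = (-5.5714)
  f(x*)   = 26.5934

x* = (-1.7582, 2.7473), lambda* = (-5.5714)


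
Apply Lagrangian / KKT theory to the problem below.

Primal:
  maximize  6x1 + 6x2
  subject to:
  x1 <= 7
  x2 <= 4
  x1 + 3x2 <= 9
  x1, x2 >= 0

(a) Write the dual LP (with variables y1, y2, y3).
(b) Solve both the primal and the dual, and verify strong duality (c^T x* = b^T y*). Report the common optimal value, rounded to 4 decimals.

The standard primal-dual pair for 'max c^T x s.t. A x <= b, x >= 0' is:
  Dual:  min b^T y  s.t.  A^T y >= c,  y >= 0.

So the dual LP is:
  minimize  7y1 + 4y2 + 9y3
  subject to:
    y1 + y3 >= 6
    y2 + 3y3 >= 6
    y1, y2, y3 >= 0

Solving the primal: x* = (7, 0.6667).
  primal value c^T x* = 46.
Solving the dual: y* = (4, 0, 2).
  dual value b^T y* = 46.
Strong duality: c^T x* = b^T y*. Confirmed.

46


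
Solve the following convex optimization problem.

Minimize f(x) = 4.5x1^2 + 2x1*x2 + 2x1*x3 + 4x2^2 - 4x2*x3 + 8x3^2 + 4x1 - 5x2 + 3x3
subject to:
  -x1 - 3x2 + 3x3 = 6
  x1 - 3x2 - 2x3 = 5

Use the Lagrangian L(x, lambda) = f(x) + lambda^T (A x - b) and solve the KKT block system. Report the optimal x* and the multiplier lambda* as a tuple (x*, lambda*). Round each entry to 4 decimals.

Form the Lagrangian:
  L(x, lambda) = (1/2) x^T Q x + c^T x + lambda^T (A x - b)
Stationarity (grad_x L = 0): Q x + c + A^T lambda = 0.
Primal feasibility: A x = b.

This gives the KKT block system:
  [ Q   A^T ] [ x     ]   [-c ]
  [ A    0  ] [ lambda ] = [ b ]

Solving the linear system:
  x*      = (-0.3633, -1.8242, 0.0547)
  lambda* = (-4.8276, -2.0188)
  f(x*)   = 23.4457

x* = (-0.3633, -1.8242, 0.0547), lambda* = (-4.8276, -2.0188)


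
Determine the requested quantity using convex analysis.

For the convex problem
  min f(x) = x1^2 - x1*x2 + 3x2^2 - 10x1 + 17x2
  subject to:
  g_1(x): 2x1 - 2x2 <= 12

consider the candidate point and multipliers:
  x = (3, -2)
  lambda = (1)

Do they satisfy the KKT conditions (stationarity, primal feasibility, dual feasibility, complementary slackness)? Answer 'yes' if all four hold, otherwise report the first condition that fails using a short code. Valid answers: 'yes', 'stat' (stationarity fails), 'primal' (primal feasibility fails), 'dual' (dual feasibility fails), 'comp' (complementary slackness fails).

Gradient of f: grad f(x) = Q x + c = (-2, 2)
Constraint values g_i(x) = a_i^T x - b_i:
  g_1((3, -2)) = -2
Stationarity residual: grad f(x) + sum_i lambda_i a_i = (0, 0)
  -> stationarity OK
Primal feasibility (all g_i <= 0): OK
Dual feasibility (all lambda_i >= 0): OK
Complementary slackness (lambda_i * g_i(x) = 0 for all i): FAILS

Verdict: the first failing condition is complementary_slackness -> comp.

comp


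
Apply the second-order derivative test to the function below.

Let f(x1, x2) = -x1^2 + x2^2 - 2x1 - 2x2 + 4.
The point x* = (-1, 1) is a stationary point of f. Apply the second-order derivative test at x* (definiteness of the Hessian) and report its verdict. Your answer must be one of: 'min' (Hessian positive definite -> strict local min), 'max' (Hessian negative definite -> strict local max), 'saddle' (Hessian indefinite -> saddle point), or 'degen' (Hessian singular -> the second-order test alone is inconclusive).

Compute the Hessian H = grad^2 f:
  H = [[-2, 0], [0, 2]]
Verify stationarity: grad f(x*) = H x* + g = (0, 0).
Eigenvalues of H: -2, 2.
Eigenvalues have mixed signs, so H is indefinite -> x* is a saddle point.

saddle


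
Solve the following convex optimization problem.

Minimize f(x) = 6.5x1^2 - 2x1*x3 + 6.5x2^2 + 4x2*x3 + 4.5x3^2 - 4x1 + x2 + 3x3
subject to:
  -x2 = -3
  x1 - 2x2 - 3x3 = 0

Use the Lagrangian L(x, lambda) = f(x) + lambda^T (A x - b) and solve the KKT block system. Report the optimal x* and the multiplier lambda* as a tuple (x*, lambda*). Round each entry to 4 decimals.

Form the Lagrangian:
  L(x, lambda) = (1/2) x^T Q x + c^T x + lambda^T (A x - b)
Stationarity (grad_x L = 0): Q x + c + A^T lambda = 0.
Primal feasibility: A x = b.

This gives the KKT block system:
  [ Q   A^T ] [ x     ]   [-c ]
  [ A    0  ] [ lambda ] = [ b ]

Solving the linear system:
  x*      = (0.0789, 3, -1.9737)
  lambda* = (34.0526, -0.9737)
  f(x*)   = 49.4605

x* = (0.0789, 3, -1.9737), lambda* = (34.0526, -0.9737)


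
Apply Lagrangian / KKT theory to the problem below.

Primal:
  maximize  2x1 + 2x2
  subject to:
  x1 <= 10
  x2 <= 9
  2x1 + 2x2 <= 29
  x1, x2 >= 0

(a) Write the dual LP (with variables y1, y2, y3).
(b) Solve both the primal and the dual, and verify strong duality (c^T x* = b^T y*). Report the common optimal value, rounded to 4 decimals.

The standard primal-dual pair for 'max c^T x s.t. A x <= b, x >= 0' is:
  Dual:  min b^T y  s.t.  A^T y >= c,  y >= 0.

So the dual LP is:
  minimize  10y1 + 9y2 + 29y3
  subject to:
    y1 + 2y3 >= 2
    y2 + 2y3 >= 2
    y1, y2, y3 >= 0

Solving the primal: x* = (5.5, 9).
  primal value c^T x* = 29.
Solving the dual: y* = (0, 0, 1).
  dual value b^T y* = 29.
Strong duality: c^T x* = b^T y*. Confirmed.

29


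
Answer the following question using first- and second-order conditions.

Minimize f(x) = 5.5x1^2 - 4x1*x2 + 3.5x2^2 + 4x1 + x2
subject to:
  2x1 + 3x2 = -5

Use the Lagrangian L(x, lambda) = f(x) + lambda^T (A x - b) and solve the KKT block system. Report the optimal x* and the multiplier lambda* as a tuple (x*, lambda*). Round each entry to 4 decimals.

Form the Lagrangian:
  L(x, lambda) = (1/2) x^T Q x + c^T x + lambda^T (A x - b)
Stationarity (grad_x L = 0): Q x + c + A^T lambda = 0.
Primal feasibility: A x = b.

This gives the KKT block system:
  [ Q   A^T ] [ x     ]   [-c ]
  [ A    0  ] [ lambda ] = [ b ]

Solving the linear system:
  x*      = (-0.9143, -1.0571)
  lambda* = (0.9143)
  f(x*)   = -0.0714

x* = (-0.9143, -1.0571), lambda* = (0.9143)


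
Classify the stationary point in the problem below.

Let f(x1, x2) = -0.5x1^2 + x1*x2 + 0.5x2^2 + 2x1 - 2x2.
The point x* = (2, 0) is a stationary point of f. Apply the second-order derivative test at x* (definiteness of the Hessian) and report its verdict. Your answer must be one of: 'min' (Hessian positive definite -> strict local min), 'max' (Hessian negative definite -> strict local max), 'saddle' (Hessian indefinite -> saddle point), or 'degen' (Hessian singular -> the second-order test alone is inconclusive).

Compute the Hessian H = grad^2 f:
  H = [[-1, 1], [1, 1]]
Verify stationarity: grad f(x*) = H x* + g = (0, 0).
Eigenvalues of H: -1.4142, 1.4142.
Eigenvalues have mixed signs, so H is indefinite -> x* is a saddle point.

saddle


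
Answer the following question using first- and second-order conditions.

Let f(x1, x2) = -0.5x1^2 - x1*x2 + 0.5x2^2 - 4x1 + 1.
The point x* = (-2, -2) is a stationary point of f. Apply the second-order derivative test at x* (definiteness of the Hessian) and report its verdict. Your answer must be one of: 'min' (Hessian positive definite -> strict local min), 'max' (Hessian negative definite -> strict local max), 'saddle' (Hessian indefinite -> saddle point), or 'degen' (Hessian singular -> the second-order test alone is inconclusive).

Compute the Hessian H = grad^2 f:
  H = [[-1, -1], [-1, 1]]
Verify stationarity: grad f(x*) = H x* + g = (0, 0).
Eigenvalues of H: -1.4142, 1.4142.
Eigenvalues have mixed signs, so H is indefinite -> x* is a saddle point.

saddle


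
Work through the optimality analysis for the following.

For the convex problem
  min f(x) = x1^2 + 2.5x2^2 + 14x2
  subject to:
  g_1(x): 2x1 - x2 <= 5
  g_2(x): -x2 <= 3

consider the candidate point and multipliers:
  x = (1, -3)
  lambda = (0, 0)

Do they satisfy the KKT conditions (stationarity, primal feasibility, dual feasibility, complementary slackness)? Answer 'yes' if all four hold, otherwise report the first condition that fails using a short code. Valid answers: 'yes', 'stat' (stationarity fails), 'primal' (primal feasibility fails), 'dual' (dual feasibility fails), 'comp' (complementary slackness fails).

Gradient of f: grad f(x) = Q x + c = (2, -1)
Constraint values g_i(x) = a_i^T x - b_i:
  g_1((1, -3)) = 0
  g_2((1, -3)) = 0
Stationarity residual: grad f(x) + sum_i lambda_i a_i = (2, -1)
  -> stationarity FAILS
Primal feasibility (all g_i <= 0): OK
Dual feasibility (all lambda_i >= 0): OK
Complementary slackness (lambda_i * g_i(x) = 0 for all i): OK

Verdict: the first failing condition is stationarity -> stat.

stat


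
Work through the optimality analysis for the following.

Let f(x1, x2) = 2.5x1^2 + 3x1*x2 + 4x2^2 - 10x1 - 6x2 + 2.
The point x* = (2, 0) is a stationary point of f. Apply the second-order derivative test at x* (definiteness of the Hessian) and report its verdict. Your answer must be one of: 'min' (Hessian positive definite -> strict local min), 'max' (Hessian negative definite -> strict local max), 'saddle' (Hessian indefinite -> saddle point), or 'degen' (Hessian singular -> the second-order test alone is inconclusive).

Compute the Hessian H = grad^2 f:
  H = [[5, 3], [3, 8]]
Verify stationarity: grad f(x*) = H x* + g = (0, 0).
Eigenvalues of H: 3.1459, 9.8541.
Both eigenvalues > 0, so H is positive definite -> x* is a strict local min.

min


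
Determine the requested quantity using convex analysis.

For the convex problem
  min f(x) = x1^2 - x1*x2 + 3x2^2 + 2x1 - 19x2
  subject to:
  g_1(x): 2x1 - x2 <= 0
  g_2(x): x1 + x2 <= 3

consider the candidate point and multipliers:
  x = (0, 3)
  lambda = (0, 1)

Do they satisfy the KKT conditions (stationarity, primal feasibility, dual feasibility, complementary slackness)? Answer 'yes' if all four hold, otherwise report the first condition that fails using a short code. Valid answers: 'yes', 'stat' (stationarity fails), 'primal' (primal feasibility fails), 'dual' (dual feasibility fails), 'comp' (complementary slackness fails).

Gradient of f: grad f(x) = Q x + c = (-1, -1)
Constraint values g_i(x) = a_i^T x - b_i:
  g_1((0, 3)) = -3
  g_2((0, 3)) = 0
Stationarity residual: grad f(x) + sum_i lambda_i a_i = (0, 0)
  -> stationarity OK
Primal feasibility (all g_i <= 0): OK
Dual feasibility (all lambda_i >= 0): OK
Complementary slackness (lambda_i * g_i(x) = 0 for all i): OK

Verdict: yes, KKT holds.

yes


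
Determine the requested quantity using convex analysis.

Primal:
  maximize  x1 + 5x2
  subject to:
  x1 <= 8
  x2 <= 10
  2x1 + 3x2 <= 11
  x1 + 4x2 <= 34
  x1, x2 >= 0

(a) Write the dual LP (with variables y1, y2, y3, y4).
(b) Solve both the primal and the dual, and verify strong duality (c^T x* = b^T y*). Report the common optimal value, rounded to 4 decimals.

The standard primal-dual pair for 'max c^T x s.t. A x <= b, x >= 0' is:
  Dual:  min b^T y  s.t.  A^T y >= c,  y >= 0.

So the dual LP is:
  minimize  8y1 + 10y2 + 11y3 + 34y4
  subject to:
    y1 + 2y3 + y4 >= 1
    y2 + 3y3 + 4y4 >= 5
    y1, y2, y3, y4 >= 0

Solving the primal: x* = (0, 3.6667).
  primal value c^T x* = 18.3333.
Solving the dual: y* = (0, 0, 1.6667, 0).
  dual value b^T y* = 18.3333.
Strong duality: c^T x* = b^T y*. Confirmed.

18.3333


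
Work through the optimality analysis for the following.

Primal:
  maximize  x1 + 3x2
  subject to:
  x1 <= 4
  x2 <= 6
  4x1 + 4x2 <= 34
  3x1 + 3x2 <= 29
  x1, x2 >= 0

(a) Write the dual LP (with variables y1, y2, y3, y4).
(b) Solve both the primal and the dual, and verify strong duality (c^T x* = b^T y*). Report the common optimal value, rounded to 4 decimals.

The standard primal-dual pair for 'max c^T x s.t. A x <= b, x >= 0' is:
  Dual:  min b^T y  s.t.  A^T y >= c,  y >= 0.

So the dual LP is:
  minimize  4y1 + 6y2 + 34y3 + 29y4
  subject to:
    y1 + 4y3 + 3y4 >= 1
    y2 + 4y3 + 3y4 >= 3
    y1, y2, y3, y4 >= 0

Solving the primal: x* = (2.5, 6).
  primal value c^T x* = 20.5.
Solving the dual: y* = (0, 2, 0.25, 0).
  dual value b^T y* = 20.5.
Strong duality: c^T x* = b^T y*. Confirmed.

20.5


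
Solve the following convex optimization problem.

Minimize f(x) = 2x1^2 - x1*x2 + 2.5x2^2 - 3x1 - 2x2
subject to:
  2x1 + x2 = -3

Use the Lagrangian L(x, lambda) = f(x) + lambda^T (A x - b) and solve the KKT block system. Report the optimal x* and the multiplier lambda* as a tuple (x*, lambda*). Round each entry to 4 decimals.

Form the Lagrangian:
  L(x, lambda) = (1/2) x^T Q x + c^T x + lambda^T (A x - b)
Stationarity (grad_x L = 0): Q x + c + A^T lambda = 0.
Primal feasibility: A x = b.

This gives the KKT block system:
  [ Q   A^T ] [ x     ]   [-c ]
  [ A    0  ] [ lambda ] = [ b ]

Solving the linear system:
  x*      = (-1.2143, -0.5714)
  lambda* = (3.6429)
  f(x*)   = 7.8571

x* = (-1.2143, -0.5714), lambda* = (3.6429)


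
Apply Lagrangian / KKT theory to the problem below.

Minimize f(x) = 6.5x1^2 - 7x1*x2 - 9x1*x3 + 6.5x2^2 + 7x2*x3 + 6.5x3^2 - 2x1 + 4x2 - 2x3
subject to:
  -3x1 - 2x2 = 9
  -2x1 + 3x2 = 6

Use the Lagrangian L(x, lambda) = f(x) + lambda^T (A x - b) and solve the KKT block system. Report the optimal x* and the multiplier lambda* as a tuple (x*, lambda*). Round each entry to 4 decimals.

Form the Lagrangian:
  L(x, lambda) = (1/2) x^T Q x + c^T x + lambda^T (A x - b)
Stationarity (grad_x L = 0): Q x + c + A^T lambda = 0.
Primal feasibility: A x = b.

This gives the KKT block system:
  [ Q   A^T ] [ x     ]   [-c ]
  [ A    0  ] [ lambda ] = [ b ]

Solving the linear system:
  x*      = (-3, 0, -1.9231)
  lambda* = (-3.6923, -6.3077)
  f(x*)   = 40.4615

x* = (-3, 0, -1.9231), lambda* = (-3.6923, -6.3077)


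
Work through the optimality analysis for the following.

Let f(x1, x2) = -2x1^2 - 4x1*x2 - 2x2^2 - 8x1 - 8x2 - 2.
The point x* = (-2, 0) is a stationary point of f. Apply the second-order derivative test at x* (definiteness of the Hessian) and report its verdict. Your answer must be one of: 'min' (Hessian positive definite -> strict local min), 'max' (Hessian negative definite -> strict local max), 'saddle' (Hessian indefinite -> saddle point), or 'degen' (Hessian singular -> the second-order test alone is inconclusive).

Compute the Hessian H = grad^2 f:
  H = [[-4, -4], [-4, -4]]
Verify stationarity: grad f(x*) = H x* + g = (0, 0).
Eigenvalues of H: -8, 0.
H has a zero eigenvalue (singular; negative semidefinite but not definite), so H is neither positive definite, negative definite, nor indefinite. The second-order test alone is inconclusive -> degen.
(Indeed, f is constant along the null direction of H through x*, so x* is not a strict local extremum.)

degen


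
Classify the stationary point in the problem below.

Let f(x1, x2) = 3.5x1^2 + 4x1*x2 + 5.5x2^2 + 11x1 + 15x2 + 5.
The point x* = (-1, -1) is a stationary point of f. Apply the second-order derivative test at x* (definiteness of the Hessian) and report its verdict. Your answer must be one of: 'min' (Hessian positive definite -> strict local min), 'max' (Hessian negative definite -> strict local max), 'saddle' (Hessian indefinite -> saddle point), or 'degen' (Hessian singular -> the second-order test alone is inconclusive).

Compute the Hessian H = grad^2 f:
  H = [[7, 4], [4, 11]]
Verify stationarity: grad f(x*) = H x* + g = (0, 0).
Eigenvalues of H: 4.5279, 13.4721.
Both eigenvalues > 0, so H is positive definite -> x* is a strict local min.

min


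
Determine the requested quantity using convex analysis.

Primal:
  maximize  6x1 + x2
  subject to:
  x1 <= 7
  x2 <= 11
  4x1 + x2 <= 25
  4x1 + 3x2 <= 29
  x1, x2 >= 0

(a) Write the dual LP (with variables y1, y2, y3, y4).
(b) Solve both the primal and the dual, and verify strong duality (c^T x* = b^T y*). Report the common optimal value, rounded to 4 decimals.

The standard primal-dual pair for 'max c^T x s.t. A x <= b, x >= 0' is:
  Dual:  min b^T y  s.t.  A^T y >= c,  y >= 0.

So the dual LP is:
  minimize  7y1 + 11y2 + 25y3 + 29y4
  subject to:
    y1 + 4y3 + 4y4 >= 6
    y2 + y3 + 3y4 >= 1
    y1, y2, y3, y4 >= 0

Solving the primal: x* = (6.25, 0).
  primal value c^T x* = 37.5.
Solving the dual: y* = (0, 0, 1.5, 0).
  dual value b^T y* = 37.5.
Strong duality: c^T x* = b^T y*. Confirmed.

37.5


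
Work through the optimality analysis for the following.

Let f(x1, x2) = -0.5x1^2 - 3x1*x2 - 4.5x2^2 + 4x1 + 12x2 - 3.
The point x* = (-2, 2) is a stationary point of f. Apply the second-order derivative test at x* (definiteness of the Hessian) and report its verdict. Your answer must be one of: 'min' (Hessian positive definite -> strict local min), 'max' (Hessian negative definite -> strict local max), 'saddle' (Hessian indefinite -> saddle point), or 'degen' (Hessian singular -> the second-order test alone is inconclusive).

Compute the Hessian H = grad^2 f:
  H = [[-1, -3], [-3, -9]]
Verify stationarity: grad f(x*) = H x* + g = (0, 0).
Eigenvalues of H: -10, 0.
H has a zero eigenvalue (singular; negative semidefinite but not definite), so H is neither positive definite, negative definite, nor indefinite. The second-order test alone is inconclusive -> degen.
(Indeed, f is constant along the null direction of H through x*, so x* is not a strict local extremum.)

degen


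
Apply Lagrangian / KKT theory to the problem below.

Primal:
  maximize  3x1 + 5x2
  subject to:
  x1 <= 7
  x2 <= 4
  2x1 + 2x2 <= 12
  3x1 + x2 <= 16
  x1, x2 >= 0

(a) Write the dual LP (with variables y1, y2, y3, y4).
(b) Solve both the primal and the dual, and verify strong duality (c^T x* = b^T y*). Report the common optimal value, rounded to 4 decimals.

The standard primal-dual pair for 'max c^T x s.t. A x <= b, x >= 0' is:
  Dual:  min b^T y  s.t.  A^T y >= c,  y >= 0.

So the dual LP is:
  minimize  7y1 + 4y2 + 12y3 + 16y4
  subject to:
    y1 + 2y3 + 3y4 >= 3
    y2 + 2y3 + y4 >= 5
    y1, y2, y3, y4 >= 0

Solving the primal: x* = (2, 4).
  primal value c^T x* = 26.
Solving the dual: y* = (0, 2, 1.5, 0).
  dual value b^T y* = 26.
Strong duality: c^T x* = b^T y*. Confirmed.

26


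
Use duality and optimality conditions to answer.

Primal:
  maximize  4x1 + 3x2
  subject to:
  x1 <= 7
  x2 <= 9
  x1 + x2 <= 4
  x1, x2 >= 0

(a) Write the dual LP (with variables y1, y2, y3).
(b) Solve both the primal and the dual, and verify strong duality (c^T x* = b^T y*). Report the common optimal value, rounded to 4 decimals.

The standard primal-dual pair for 'max c^T x s.t. A x <= b, x >= 0' is:
  Dual:  min b^T y  s.t.  A^T y >= c,  y >= 0.

So the dual LP is:
  minimize  7y1 + 9y2 + 4y3
  subject to:
    y1 + y3 >= 4
    y2 + y3 >= 3
    y1, y2, y3 >= 0

Solving the primal: x* = (4, 0).
  primal value c^T x* = 16.
Solving the dual: y* = (0, 0, 4).
  dual value b^T y* = 16.
Strong duality: c^T x* = b^T y*. Confirmed.

16


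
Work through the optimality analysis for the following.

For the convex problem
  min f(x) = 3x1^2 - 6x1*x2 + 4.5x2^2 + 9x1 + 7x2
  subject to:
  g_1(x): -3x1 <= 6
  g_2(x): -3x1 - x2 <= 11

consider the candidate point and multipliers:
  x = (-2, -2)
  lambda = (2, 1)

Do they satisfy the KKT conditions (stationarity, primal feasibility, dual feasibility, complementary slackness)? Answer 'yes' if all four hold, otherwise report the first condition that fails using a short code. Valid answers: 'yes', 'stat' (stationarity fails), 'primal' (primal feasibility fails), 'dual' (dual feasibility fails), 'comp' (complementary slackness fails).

Gradient of f: grad f(x) = Q x + c = (9, 1)
Constraint values g_i(x) = a_i^T x - b_i:
  g_1((-2, -2)) = 0
  g_2((-2, -2)) = -3
Stationarity residual: grad f(x) + sum_i lambda_i a_i = (0, 0)
  -> stationarity OK
Primal feasibility (all g_i <= 0): OK
Dual feasibility (all lambda_i >= 0): OK
Complementary slackness (lambda_i * g_i(x) = 0 for all i): FAILS

Verdict: the first failing condition is complementary_slackness -> comp.

comp


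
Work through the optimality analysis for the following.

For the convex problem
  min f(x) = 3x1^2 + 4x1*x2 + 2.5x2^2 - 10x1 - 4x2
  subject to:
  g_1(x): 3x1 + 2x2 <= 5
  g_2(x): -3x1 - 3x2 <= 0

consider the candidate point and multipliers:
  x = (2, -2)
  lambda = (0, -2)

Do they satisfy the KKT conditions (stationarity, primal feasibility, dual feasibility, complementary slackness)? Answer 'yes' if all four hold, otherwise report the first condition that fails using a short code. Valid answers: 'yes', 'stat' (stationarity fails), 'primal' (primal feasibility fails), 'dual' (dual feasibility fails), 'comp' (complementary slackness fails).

Gradient of f: grad f(x) = Q x + c = (-6, -6)
Constraint values g_i(x) = a_i^T x - b_i:
  g_1((2, -2)) = -3
  g_2((2, -2)) = 0
Stationarity residual: grad f(x) + sum_i lambda_i a_i = (0, 0)
  -> stationarity OK
Primal feasibility (all g_i <= 0): OK
Dual feasibility (all lambda_i >= 0): FAILS
Complementary slackness (lambda_i * g_i(x) = 0 for all i): OK

Verdict: the first failing condition is dual_feasibility -> dual.

dual


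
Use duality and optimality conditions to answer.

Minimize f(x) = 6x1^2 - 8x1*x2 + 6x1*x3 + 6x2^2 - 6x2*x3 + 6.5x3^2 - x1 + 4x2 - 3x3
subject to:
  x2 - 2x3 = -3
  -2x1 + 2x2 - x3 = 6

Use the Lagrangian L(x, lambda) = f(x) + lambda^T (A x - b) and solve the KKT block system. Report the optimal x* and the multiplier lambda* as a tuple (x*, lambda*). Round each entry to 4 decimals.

Form the Lagrangian:
  L(x, lambda) = (1/2) x^T Q x + c^T x + lambda^T (A x - b)
Stationarity (grad_x L = 0): Q x + c + A^T lambda = 0.
Primal feasibility: A x = b.

This gives the KKT block system:
  [ Q   A^T ] [ x     ]   [-c ]
  [ A    0  ] [ lambda ] = [ b ]

Solving the linear system:
  x*      = (-3.2426, 0.6765, 1.8382)
  lambda* = (7.2647, -17.1471)
  f(x*)   = 62.5551

x* = (-3.2426, 0.6765, 1.8382), lambda* = (7.2647, -17.1471)


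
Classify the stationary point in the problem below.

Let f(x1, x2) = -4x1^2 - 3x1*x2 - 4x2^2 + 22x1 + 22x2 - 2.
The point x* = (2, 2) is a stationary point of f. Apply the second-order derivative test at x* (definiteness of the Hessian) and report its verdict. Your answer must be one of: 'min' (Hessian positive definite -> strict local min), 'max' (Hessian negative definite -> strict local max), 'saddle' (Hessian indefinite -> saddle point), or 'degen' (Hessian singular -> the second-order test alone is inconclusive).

Compute the Hessian H = grad^2 f:
  H = [[-8, -3], [-3, -8]]
Verify stationarity: grad f(x*) = H x* + g = (0, 0).
Eigenvalues of H: -11, -5.
Both eigenvalues < 0, so H is negative definite -> x* is a strict local max.

max


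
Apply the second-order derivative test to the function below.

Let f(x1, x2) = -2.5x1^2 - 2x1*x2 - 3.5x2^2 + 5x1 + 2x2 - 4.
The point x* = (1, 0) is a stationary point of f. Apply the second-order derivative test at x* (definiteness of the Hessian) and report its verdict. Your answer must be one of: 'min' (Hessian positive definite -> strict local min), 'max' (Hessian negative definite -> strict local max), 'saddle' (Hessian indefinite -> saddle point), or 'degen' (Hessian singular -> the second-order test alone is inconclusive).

Compute the Hessian H = grad^2 f:
  H = [[-5, -2], [-2, -7]]
Verify stationarity: grad f(x*) = H x* + g = (0, 0).
Eigenvalues of H: -8.2361, -3.7639.
Both eigenvalues < 0, so H is negative definite -> x* is a strict local max.

max


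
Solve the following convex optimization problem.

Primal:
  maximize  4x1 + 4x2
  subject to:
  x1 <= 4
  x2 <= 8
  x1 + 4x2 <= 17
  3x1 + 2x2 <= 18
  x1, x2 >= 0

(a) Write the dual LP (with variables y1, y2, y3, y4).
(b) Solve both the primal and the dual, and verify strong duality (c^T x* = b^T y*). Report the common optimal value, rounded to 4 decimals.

The standard primal-dual pair for 'max c^T x s.t. A x <= b, x >= 0' is:
  Dual:  min b^T y  s.t.  A^T y >= c,  y >= 0.

So the dual LP is:
  minimize  4y1 + 8y2 + 17y3 + 18y4
  subject to:
    y1 + y3 + 3y4 >= 4
    y2 + 4y3 + 2y4 >= 4
    y1, y2, y3, y4 >= 0

Solving the primal: x* = (3.8, 3.3).
  primal value c^T x* = 28.4.
Solving the dual: y* = (0, 0, 0.4, 1.2).
  dual value b^T y* = 28.4.
Strong duality: c^T x* = b^T y*. Confirmed.

28.4


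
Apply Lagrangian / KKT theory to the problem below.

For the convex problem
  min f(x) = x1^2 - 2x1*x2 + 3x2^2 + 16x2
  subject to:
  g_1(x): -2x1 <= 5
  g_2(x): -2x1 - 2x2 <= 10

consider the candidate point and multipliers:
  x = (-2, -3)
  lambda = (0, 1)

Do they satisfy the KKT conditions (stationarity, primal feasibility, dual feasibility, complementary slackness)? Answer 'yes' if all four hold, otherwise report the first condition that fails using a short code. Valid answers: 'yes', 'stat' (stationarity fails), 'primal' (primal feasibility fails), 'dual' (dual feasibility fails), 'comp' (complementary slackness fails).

Gradient of f: grad f(x) = Q x + c = (2, 2)
Constraint values g_i(x) = a_i^T x - b_i:
  g_1((-2, -3)) = -1
  g_2((-2, -3)) = 0
Stationarity residual: grad f(x) + sum_i lambda_i a_i = (0, 0)
  -> stationarity OK
Primal feasibility (all g_i <= 0): OK
Dual feasibility (all lambda_i >= 0): OK
Complementary slackness (lambda_i * g_i(x) = 0 for all i): OK

Verdict: yes, KKT holds.

yes


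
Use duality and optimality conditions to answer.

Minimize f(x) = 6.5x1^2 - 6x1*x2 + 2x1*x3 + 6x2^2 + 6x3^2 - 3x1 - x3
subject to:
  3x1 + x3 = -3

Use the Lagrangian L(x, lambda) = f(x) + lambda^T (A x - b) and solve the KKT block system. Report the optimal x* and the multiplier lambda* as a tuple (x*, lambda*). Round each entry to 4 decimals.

Form the Lagrangian:
  L(x, lambda) = (1/2) x^T Q x + c^T x + lambda^T (A x - b)
Stationarity (grad_x L = 0): Q x + c + A^T lambda = 0.
Primal feasibility: A x = b.

This gives the KKT block system:
  [ Q   A^T ] [ x     ]   [-c ]
  [ A    0  ] [ lambda ] = [ b ]

Solving the linear system:
  x*      = (-0.9623, -0.4811, -0.1132)
  lambda* = (4.283)
  f(x*)   = 7.9245

x* = (-0.9623, -0.4811, -0.1132), lambda* = (4.283)
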